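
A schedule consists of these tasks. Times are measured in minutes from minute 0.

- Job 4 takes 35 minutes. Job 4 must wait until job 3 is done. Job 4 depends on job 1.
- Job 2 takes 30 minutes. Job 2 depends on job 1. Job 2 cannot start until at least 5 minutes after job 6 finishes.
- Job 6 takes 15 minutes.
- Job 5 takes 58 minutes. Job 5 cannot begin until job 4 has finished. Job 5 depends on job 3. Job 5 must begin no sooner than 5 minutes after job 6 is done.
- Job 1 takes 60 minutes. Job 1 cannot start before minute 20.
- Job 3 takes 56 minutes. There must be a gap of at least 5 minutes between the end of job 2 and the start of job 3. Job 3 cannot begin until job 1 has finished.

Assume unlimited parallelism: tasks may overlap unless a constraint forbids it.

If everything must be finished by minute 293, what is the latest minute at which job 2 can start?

Nothing follows job 5; the deadline of minute 293 is its only limit. It must start by 293 − 58 = minute 235.
Since job 5 (must start by minute 235) depends on it, job 4 must finish by minute 235. Backing off its 35-minute duration gives a latest start of minute 200.
Job 3 feeds job 4 (must start by minute 200); job 5 (must start by minute 235). Taking the minimum, job 3 must finish by minute 200 and start by 200 − 56 = minute 144.
Job 2 must finish before job 3 (must start by minute 144, minus 5-minute gap → minute 139). With a 30-minute duration, job 2 must start by 139 − 30 = minute 109.

109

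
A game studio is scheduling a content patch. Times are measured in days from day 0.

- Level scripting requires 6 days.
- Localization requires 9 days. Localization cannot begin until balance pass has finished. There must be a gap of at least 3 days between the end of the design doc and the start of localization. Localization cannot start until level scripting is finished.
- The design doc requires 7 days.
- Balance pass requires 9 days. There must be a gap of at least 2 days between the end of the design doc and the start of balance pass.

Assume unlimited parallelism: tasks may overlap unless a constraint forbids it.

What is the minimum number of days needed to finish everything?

Nothing blocks level scripting, so it runs from day 0 to day 6.
The design doc has no prerequisites, so it starts at day 0 and finishes at day 7.
Balance pass cannot begin until the design doc (finishes day 7, plus 2-day gap → day 9). It runs from day 9 to 9 + 9 = day 18.
For localization: balance pass (finishes day 18); the design doc (finishes day 7, plus 3-day gap → day 10); level scripting (finishes day 6). Taking the maximum gives a start of day 18, and it finishes at 18 + 9 = day 27.
All tasks are finished once the last one completes. Finish times: The design doc at 7, Level scripting at 6, Balance pass at 18, Localization at 27. The latest is day 27.

27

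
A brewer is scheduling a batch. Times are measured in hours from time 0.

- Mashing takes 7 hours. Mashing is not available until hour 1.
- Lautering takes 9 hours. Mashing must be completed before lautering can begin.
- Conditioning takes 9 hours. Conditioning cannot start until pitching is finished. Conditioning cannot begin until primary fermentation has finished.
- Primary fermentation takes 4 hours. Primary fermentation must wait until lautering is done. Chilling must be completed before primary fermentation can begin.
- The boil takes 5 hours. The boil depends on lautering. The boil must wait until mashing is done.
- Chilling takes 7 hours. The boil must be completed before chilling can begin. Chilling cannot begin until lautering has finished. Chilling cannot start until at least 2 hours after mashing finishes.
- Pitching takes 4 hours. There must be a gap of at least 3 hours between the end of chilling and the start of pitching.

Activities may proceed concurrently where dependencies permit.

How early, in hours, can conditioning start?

Mashing cannot begin until its own release at hour 1. It runs from hour 1 to 1 + 7 = hour 8.
Lautering waits on mashing (finishes hour 8), so it starts at hour 8 and finishes at 8 + 9 = hour 17.
The boil has to wait for lautering (finishes hour 17); mashing (finishes hour 8). The latest of these is hour 17, so the boil runs hour 17 to 17 + 5 = hour 22.
For chilling: the boil (finishes hour 22); lautering (finishes hour 17); mashing (finishes hour 8, plus 2-hour gap → hour 10). Taking the maximum gives a start of hour 22, and it finishes at 22 + 7 = hour 29.
Primary fermentation cannot start until lautering (finishes hour 17); chilling (finishes hour 29). The controlling bound is hour 29, so primary fermentation finishes at 29 + 4 = hour 33.
Pitching waits on chilling (finishes hour 29, plus 3-hour gap → hour 32), so it starts at hour 32 and finishes at 32 + 4 = hour 36.
Conditioning waits on pitching (finishes hour 36); primary fermentation (finishes hour 33). The latest of these is hour 36, which is the earliest conditioning can start.

36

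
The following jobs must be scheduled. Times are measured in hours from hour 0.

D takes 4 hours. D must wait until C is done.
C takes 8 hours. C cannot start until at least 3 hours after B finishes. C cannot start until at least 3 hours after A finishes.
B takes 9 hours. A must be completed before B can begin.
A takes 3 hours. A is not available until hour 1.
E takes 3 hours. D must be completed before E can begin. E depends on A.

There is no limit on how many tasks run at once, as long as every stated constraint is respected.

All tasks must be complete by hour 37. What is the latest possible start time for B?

10

To finish by hour 37, E (duration 3) must start no later than hour 34.
D must finish before E (must start by hour 34). With a 4-hour duration, D must start by 34 − 4 = hour 30.
C feeds into D (must start by hour 30); so C must finish by hour 30 and therefore start by hour 22.
Since C (must start by hour 22, minus 3-hour gap → hour 19) depends on it, B must finish by hour 19. Backing off its 9-hour duration gives a latest start of hour 10.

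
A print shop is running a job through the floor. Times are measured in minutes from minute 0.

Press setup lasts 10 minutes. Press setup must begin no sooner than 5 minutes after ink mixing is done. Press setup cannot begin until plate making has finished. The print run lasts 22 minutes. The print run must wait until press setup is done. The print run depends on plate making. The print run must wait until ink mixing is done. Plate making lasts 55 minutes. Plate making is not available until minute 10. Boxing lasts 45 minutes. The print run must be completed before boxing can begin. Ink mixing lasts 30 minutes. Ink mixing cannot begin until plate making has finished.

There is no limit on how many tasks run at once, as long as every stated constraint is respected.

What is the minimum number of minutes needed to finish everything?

Plate making cannot begin until its own release at minute 10. It runs from minute 10 to 10 + 55 = minute 65.
Ink mixing waits on plate making (finishes minute 65), so it starts at minute 65 and finishes at 65 + 30 = minute 95.
Press setup has to wait for ink mixing (finishes minute 95, plus 5-minute gap → minute 100); plate making (finishes minute 65). The latest of these is minute 100, so press setup runs minute 100 to 100 + 10 = minute 110.
The print run has to wait for press setup (finishes minute 110); plate making (finishes minute 65); ink mixing (finishes minute 95). The latest of these is minute 110, so the print run runs minute 110 to 110 + 22 = minute 132.
Boxing cannot begin until the print run (finishes minute 132). It runs from minute 132 to 132 + 45 = minute 177.
All tasks are finished once the last one completes. Finish times: Plate making at 65, Ink mixing at 95, Press setup at 110, The print run at 132, Boxing at 177. The latest is minute 177.

177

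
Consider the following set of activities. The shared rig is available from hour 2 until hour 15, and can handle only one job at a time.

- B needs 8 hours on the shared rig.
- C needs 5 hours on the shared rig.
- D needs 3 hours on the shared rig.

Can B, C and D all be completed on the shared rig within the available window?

No

The shared rig window is 15 − 2 = 13 hours.
Running back to back, the jobs need 8 + 5 + 3 = 16 hours on the shared rig.
Since 16 > 13, they cannot all fit.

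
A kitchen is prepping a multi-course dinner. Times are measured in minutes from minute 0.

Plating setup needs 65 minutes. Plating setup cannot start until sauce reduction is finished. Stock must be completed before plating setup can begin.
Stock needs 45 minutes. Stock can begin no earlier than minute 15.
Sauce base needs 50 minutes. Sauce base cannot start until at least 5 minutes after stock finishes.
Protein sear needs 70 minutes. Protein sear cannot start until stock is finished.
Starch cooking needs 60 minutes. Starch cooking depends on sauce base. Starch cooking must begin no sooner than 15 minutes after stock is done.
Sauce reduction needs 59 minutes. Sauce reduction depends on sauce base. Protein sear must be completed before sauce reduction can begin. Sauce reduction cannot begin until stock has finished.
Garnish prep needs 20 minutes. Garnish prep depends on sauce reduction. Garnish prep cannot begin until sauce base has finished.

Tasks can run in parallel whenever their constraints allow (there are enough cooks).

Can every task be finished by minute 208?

After its own release at minute 15, stock can start at minute 15 and finishes at minute 60.
Protein sear waits on stock (finishes minute 60), so it starts at minute 60 and finishes at 60 + 70 = minute 130.
Sauce base waits on stock (finishes minute 60, plus 5-minute gap → minute 65), so it starts at minute 65 and finishes at 65 + 50 = minute 115.
For starch cooking: sauce base (finishes minute 115); stock (finishes minute 60, plus 15-minute gap → minute 75). Taking the maximum gives a start of minute 115, and it finishes at 115 + 60 = minute 175.
Sauce reduction needs all of sauce base (finishes minute 115); protein sear (finishes minute 130); stock (finishes minute 60). That puts its earliest start at minute 130; it finishes at 130 + 59 = minute 189.
Garnish prep needs all of sauce reduction (finishes minute 189); sauce base (finishes minute 115). That puts its earliest start at minute 189; it finishes at 189 + 20 = minute 209.
For plating setup: sauce reduction (finishes minute 189); stock (finishes minute 60). Taking the maximum gives a start of minute 189, and it finishes at 189 + 65 = minute 254.
The earliest everything can be done is minute 254, which is after the deadline of 208, so it is not possible.

No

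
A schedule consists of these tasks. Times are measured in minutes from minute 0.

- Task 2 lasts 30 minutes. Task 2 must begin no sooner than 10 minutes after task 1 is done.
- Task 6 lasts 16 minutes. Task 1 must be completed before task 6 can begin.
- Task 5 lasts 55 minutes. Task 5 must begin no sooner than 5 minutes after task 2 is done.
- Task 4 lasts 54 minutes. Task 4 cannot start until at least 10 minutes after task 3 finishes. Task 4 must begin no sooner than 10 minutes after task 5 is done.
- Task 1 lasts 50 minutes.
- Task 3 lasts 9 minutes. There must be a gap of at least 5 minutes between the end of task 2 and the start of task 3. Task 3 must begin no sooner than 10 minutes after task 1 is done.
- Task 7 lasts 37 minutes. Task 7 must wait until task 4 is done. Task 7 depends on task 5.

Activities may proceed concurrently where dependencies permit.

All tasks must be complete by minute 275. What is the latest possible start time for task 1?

24

Task 7 has no dependents, so it just needs to finish by minute 275. Starting by 275 − 37 = minute 238 achieves that.
Since task 7 (must start by minute 238) depends on it, task 4 must finish by minute 238. Backing off its 54-minute duration gives a latest start of minute 184.
Task 3 must finish before task 4 (must start by minute 184, minus 10-minute gap → minute 174). With a 9-minute duration, task 3 must start by 174 − 9 = minute 165.
Task 5 feeds task 4 (must start by minute 184, minus 10-minute gap → minute 174); task 7 (must start by minute 238). Taking the minimum, task 5 must finish by minute 174 and start by 174 − 55 = minute 119.
Task 2 must finish in time for task 3 (must start by minute 165, minus 5-minute gap → minute 160); task 5 (must start by minute 119, minus 5-minute gap → minute 114). The tightest is minute 114, so task 2 must start by 114 − 30 = minute 84.
Task 6 has no dependents, so it just needs to finish by minute 275. Starting by 275 − 16 = minute 259 achieves that.
Task 1 feeds task 2 (must start by minute 84, minus 10-minute gap → minute 74); task 3 (must start by minute 165, minus 10-minute gap → minute 155); task 6 (must start by minute 259). Taking the minimum, task 1 must finish by minute 74 and start by 74 − 50 = minute 24.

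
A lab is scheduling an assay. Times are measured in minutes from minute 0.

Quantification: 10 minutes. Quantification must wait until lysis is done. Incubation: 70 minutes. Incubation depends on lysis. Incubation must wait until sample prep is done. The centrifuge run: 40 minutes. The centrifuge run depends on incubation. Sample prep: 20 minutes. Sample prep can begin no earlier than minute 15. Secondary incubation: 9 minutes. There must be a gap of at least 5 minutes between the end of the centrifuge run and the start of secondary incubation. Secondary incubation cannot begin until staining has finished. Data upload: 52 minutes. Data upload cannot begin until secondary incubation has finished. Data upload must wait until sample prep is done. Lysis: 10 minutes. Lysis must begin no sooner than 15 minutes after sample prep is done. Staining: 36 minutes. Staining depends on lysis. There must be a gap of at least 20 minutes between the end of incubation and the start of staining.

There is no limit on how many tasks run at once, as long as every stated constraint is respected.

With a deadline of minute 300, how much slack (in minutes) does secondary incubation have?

53

Sample prep cannot begin until its own release at minute 15. It runs from minute 15 to 15 + 20 = minute 35.
Lysis waits on sample prep (finishes minute 35, plus 15-minute gap → minute 50), so it starts at minute 50 and finishes at 50 + 10 = minute 60.
Incubation needs all of lysis (finishes minute 60); sample prep (finishes minute 35). That puts its earliest start at minute 60; it finishes at 60 + 70 = minute 130.
For staining: lysis (finishes minute 60); incubation (finishes minute 130, plus 20-minute gap → minute 150). Taking the maximum gives a start of minute 150, and it finishes at 150 + 36 = minute 186.
After incubation (finishes minute 130), the centrifuge run can start at minute 130 and finishes at minute 170.
Secondary incubation cannot start until the centrifuge run (finishes minute 170, plus 5-minute gap → minute 175); staining (finishes minute 186). The controlling bound is minute 186, so secondary incubation finishes at 186 + 9 = minute 195.

Working backward from the deadline:
To finish by minute 300, data upload (duration 52) must start no later than minute 248.
Since data upload (must start by minute 248) depends on it, secondary incubation must finish by minute 248. Backing off its 9-minute duration gives a latest start of minute 239.
So secondary incubation can start as early as minute 186 and as late as minute 239, giving 239 − 186 = 53 minutes of slack.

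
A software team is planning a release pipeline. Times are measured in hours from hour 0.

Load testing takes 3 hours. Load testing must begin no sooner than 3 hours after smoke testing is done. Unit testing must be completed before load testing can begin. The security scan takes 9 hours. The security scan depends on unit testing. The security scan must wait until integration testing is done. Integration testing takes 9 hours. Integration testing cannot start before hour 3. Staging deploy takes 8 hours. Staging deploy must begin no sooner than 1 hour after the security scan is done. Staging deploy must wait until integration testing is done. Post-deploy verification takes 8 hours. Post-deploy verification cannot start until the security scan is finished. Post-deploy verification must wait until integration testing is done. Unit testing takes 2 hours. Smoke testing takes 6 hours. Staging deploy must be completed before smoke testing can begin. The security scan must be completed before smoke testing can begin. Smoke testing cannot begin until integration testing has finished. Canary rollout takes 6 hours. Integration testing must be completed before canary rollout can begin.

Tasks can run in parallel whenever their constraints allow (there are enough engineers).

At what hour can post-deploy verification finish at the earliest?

29

After its own release at hour 3, integration testing can start at hour 3 and finishes at hour 12.
Unit testing can start immediately at hour 0; it finishes at hour 2.
For the security scan: unit testing (finishes hour 2); integration testing (finishes hour 12). Taking the maximum gives a start of hour 12, and it finishes at 12 + 9 = hour 21.
Post-deploy verification needs all of the security scan (finishes hour 21); integration testing (finishes hour 12). That puts its earliest start at hour 21; it finishes at 21 + 8 = hour 29.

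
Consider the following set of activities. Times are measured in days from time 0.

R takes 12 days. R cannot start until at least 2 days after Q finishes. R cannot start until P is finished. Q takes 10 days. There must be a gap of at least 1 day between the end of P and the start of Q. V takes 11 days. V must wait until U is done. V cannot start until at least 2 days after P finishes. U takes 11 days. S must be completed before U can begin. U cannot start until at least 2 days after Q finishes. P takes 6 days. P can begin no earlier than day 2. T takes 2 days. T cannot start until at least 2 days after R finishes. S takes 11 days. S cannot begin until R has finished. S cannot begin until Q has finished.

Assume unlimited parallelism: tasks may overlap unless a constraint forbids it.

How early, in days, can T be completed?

P waits on its own release at day 2, so it starts at day 2 and finishes at 2 + 6 = day 8.
Q cannot begin until P (finishes day 8, plus 1-day gap → day 9). It runs from day 9 to 9 + 10 = day 19.
R needs all of Q (finishes day 19, plus 2-day gap → day 21); P (finishes day 8). That puts its earliest start at day 21; it finishes at 21 + 12 = day 33.
T waits on R (finishes day 33, plus 2-day gap → day 35), so it starts at day 35 and finishes at 35 + 2 = day 37.

37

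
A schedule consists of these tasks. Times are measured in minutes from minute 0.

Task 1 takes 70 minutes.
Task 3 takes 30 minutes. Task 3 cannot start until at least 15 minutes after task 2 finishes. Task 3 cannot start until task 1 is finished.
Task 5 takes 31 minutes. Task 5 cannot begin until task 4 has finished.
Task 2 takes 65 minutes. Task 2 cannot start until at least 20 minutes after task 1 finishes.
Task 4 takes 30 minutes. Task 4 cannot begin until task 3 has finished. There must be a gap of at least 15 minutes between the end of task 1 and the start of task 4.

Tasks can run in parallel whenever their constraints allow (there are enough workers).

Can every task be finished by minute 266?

Yes

Nothing blocks task 1, so it runs from minute 0 to minute 70.
Task 2 cannot begin until task 1 (finishes minute 70, plus 20-minute gap → minute 90). It runs from minute 90 to 90 + 65 = minute 155.
Task 3 has to wait for task 2 (finishes minute 155, plus 15-minute gap → minute 170); task 1 (finishes minute 70). The latest of these is minute 170, so task 3 runs minute 170 to 170 + 30 = minute 200.
For task 4: task 3 (finishes minute 200); task 1 (finishes minute 70, plus 15-minute gap → minute 85). Taking the maximum gives a start of minute 200, and it finishes at 200 + 30 = minute 230.
Task 5 cannot begin until task 4 (finishes minute 230). It runs from minute 230 to 230 + 31 = minute 261.
Every task is finished by minute 261, which is no later than the deadline of 266, so the schedule is feasible.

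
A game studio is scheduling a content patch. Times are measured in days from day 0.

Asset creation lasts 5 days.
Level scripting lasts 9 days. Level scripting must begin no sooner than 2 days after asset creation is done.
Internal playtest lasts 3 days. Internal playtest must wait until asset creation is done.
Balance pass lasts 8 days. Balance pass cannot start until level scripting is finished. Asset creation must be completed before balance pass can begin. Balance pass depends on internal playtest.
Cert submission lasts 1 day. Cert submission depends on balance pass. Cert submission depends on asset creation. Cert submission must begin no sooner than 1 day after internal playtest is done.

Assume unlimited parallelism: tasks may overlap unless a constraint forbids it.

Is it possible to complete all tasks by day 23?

Asset creation has no prerequisites, so it starts at day 0 and finishes at day 5.
Internal playtest waits on asset creation (finishes day 5), so it starts at day 5 and finishes at 5 + 3 = day 8.
Level scripting waits on asset creation (finishes day 5, plus 2-day gap → day 7), so it starts at day 7 and finishes at 7 + 9 = day 16.
Balance pass has to wait for level scripting (finishes day 16); asset creation (finishes day 5); internal playtest (finishes day 8). The latest of these is day 16, so balance pass runs day 16 to 16 + 8 = day 24.
Cert submission cannot start until balance pass (finishes day 24); asset creation (finishes day 5); internal playtest (finishes day 8, plus 1-day gap → day 9). The controlling bound is day 24, so cert submission finishes at 24 + 1 = day 25.
The earliest everything can be done is day 25, which is after the deadline of 23, so it is not possible.

No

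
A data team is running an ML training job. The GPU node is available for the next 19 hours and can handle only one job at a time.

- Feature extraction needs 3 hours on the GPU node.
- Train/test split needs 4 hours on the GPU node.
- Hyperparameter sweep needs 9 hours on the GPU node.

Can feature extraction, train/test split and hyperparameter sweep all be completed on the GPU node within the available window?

Running back to back, the jobs need 3 + 4 + 9 = 16 hours on the GPU node.
Since 16 ≤ 19, they fit within the window.

Yes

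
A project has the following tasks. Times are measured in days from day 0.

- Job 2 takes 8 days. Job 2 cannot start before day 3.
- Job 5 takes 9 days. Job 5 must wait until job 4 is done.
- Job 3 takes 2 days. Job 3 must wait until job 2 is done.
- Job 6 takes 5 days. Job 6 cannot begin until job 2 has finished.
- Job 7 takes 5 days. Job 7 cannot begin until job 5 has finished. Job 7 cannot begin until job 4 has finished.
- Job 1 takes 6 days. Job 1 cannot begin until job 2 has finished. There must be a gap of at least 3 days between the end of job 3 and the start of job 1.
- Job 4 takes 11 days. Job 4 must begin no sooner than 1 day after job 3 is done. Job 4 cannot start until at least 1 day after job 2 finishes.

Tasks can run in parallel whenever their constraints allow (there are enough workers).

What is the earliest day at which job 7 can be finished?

39

Job 2 waits on its own release at day 3, so it starts at day 3 and finishes at 3 + 8 = day 11.
After job 2 (finishes day 11), job 3 can start at day 11 and finishes at day 13.
Job 4 cannot start until job 3 (finishes day 13, plus 1-day gap → day 14); job 2 (finishes day 11, plus 1-day gap → day 12). The controlling bound is day 14, so job 4 finishes at 14 + 11 = day 25.
Job 5 waits on job 4 (finishes day 25), so it starts at day 25 and finishes at 25 + 9 = day 34.
Job 7 needs all of job 5 (finishes day 34); job 4 (finishes day 25). That puts its earliest start at day 34; it finishes at 34 + 5 = day 39.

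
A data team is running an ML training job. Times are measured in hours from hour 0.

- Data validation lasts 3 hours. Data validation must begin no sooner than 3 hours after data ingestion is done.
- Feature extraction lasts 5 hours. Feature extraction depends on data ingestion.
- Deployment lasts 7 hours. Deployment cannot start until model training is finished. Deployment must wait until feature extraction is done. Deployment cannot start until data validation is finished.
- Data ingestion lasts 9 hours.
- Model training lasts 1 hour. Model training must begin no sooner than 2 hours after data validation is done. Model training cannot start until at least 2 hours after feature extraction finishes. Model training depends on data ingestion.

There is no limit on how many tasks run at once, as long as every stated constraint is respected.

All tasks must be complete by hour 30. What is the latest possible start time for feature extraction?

15

To finish by hour 30, deployment (duration 7) must start no later than hour 23.
Model training must finish before deployment (must start by hour 23). With a 1-hour duration, model training must start by 23 − 1 = hour 22.
Feature extraction must finish in time for model training (must start by hour 22, minus 2-hour gap → hour 20); deployment (must start by hour 23). The tightest is hour 20, so feature extraction must start by 20 − 5 = hour 15.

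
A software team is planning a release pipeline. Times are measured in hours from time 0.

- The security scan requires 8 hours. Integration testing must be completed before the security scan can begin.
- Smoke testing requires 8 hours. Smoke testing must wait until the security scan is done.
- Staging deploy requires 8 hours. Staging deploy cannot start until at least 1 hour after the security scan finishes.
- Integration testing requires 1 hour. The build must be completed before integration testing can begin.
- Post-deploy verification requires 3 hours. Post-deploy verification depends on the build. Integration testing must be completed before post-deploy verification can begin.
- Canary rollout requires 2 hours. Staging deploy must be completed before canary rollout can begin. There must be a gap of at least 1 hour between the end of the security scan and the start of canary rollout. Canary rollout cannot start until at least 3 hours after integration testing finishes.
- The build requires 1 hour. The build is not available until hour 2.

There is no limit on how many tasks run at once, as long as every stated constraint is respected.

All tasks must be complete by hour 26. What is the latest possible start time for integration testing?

6

To finish by hour 26, canary rollout (duration 2) must start no later than hour 24.
Staging deploy must finish before canary rollout (must start by hour 24). With an 8-hour duration, staging deploy must start by 24 − 8 = hour 16.
Nothing follows smoke testing; the deadline of hour 26 is its only limit. It must start by 26 − 8 = hour 18.
The security scan must finish in time for staging deploy (must start by hour 16, minus 1-hour gap → hour 15); smoke testing (must start by hour 18); canary rollout (must start by hour 24, minus 1-hour gap → hour 23). The tightest is hour 15, so the security scan must start by 15 − 8 = hour 7.
Post-deploy verification must finish by hour 26; it takes 3 hours, so it must start by 26 − 3 = hour 23.
Integration testing must finish in time for the security scan (must start by hour 7); canary rollout (must start by hour 24, minus 3-hour gap → hour 21); post-deploy verification (must start by hour 23). The tightest is hour 7, so integration testing must start by 7 − 1 = hour 6.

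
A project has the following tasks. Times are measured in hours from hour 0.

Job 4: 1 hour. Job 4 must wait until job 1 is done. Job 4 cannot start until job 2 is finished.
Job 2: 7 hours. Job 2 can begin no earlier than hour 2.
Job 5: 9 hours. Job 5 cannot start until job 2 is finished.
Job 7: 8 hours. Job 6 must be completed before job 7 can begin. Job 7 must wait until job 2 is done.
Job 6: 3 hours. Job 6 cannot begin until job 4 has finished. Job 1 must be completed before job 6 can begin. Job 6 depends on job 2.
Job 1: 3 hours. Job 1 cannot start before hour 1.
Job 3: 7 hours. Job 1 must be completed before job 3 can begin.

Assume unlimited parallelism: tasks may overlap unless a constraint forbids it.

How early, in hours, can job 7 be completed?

21

Job 2 waits on its own release at hour 2, so it starts at hour 2 and finishes at 2 + 7 = hour 9.
Job 1 waits on its own release at hour 1, so it starts at hour 1 and finishes at 1 + 3 = hour 4.
Job 4 cannot start until job 1 (finishes hour 4); job 2 (finishes hour 9). The controlling bound is hour 9, so job 4 finishes at 9 + 1 = hour 10.
Job 6 cannot start until job 4 (finishes hour 10); job 1 (finishes hour 4); job 2 (finishes hour 9). The controlling bound is hour 10, so job 6 finishes at 10 + 3 = hour 13.
For job 7: job 6 (finishes hour 13); job 2 (finishes hour 9). Taking the maximum gives a start of hour 13, and it finishes at 13 + 8 = hour 21.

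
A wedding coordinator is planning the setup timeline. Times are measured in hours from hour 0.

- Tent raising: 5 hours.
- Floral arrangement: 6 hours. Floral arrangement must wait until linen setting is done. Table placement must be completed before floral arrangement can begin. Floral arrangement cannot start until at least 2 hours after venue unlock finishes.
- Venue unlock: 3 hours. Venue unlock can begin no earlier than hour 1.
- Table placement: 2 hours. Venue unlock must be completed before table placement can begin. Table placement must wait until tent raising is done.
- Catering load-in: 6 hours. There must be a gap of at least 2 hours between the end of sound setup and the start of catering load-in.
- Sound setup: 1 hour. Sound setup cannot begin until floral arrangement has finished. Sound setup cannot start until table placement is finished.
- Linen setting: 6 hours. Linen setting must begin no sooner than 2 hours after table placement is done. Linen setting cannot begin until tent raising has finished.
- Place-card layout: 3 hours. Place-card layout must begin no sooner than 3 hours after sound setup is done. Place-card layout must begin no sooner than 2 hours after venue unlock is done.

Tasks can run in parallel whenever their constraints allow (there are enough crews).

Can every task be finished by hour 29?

No

Nothing blocks tent raising, so it runs from hour 0 to hour 5.
After its own release at hour 1, venue unlock can start at hour 1 and finishes at hour 4.
Table placement has to wait for venue unlock (finishes hour 4); tent raising (finishes hour 5). The latest of these is hour 5, so table placement runs hour 5 to 5 + 2 = hour 7.
Linen setting has to wait for table placement (finishes hour 7, plus 2-hour gap → hour 9); tent raising (finishes hour 5). The latest of these is hour 9, so linen setting runs hour 9 to 9 + 6 = hour 15.
Floral arrangement cannot start until linen setting (finishes hour 15); table placement (finishes hour 7); venue unlock (finishes hour 4, plus 2-hour gap → hour 6). The controlling bound is hour 15, so floral arrangement finishes at 15 + 6 = hour 21.
Sound setup cannot start until floral arrangement (finishes hour 21); table placement (finishes hour 7). The controlling bound is hour 21, so sound setup finishes at 21 + 1 = hour 22.
Place-card layout has to wait for sound setup (finishes hour 22, plus 3-hour gap → hour 25); venue unlock (finishes hour 4, plus 2-hour gap → hour 6). The latest of these is hour 25, so place-card layout runs hour 25 to 25 + 3 = hour 28.
Catering load-in waits on sound setup (finishes hour 22, plus 2-hour gap → hour 24), so it starts at hour 24 and finishes at 24 + 6 = hour 30.
The earliest everything can be done is hour 30, which is after the deadline of 29, so it is not possible.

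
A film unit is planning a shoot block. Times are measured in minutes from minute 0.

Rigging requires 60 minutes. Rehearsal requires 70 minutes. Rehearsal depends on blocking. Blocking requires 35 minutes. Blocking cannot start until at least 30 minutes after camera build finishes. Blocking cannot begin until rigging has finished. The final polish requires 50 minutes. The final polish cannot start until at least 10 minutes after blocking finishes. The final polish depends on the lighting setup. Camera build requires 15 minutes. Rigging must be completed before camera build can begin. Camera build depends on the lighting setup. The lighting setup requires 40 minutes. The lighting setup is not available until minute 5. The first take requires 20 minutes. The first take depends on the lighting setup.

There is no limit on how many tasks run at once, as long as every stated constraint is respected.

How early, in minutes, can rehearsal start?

The lighting setup cannot begin until its own release at minute 5. It runs from minute 5 to 5 + 40 = minute 45.
Rigging can start immediately at minute 0; it finishes at minute 60.
For camera build: rigging (finishes minute 60); the lighting setup (finishes minute 45). Taking the maximum gives a start of minute 60, and it finishes at 60 + 15 = minute 75.
Blocking has to wait for camera build (finishes minute 75, plus 30-minute gap → minute 105); rigging (finishes minute 60). The latest of these is minute 105, so blocking runs minute 105 to 105 + 35 = minute 140.
Rehearsal waits on blocking (finishes minute 140), so the earliest it can start is minute 140.

140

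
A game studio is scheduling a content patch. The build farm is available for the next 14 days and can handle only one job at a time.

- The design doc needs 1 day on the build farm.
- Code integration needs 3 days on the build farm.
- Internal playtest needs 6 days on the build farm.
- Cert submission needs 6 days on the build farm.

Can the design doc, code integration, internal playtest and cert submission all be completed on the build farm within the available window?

No

Running back to back, the jobs need 1 + 3 + 6 + 6 = 16 days on the build farm.
Since 16 > 14, they cannot all fit.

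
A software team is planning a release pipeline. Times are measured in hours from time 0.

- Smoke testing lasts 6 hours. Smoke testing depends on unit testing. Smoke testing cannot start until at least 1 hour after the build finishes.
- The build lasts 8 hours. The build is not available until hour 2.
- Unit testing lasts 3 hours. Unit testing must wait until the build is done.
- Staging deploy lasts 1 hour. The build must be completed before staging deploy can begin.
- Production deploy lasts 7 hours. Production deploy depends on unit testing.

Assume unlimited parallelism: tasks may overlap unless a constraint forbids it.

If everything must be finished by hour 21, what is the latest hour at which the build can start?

3

Smoke testing has no dependents, so it just needs to finish by hour 21. Starting by 21 − 6 = hour 15 achieves that.
Nothing follows production deploy; the deadline of hour 21 is its only limit. It must start by 21 − 7 = hour 14.
Unit testing has several dependents: smoke testing (must start by hour 15); production deploy (must start by hour 14). The earliest of those limits is hour 14, so unit testing must start by 14 − 3 = hour 11.
Staging deploy must finish by hour 21; it takes 1 hour, so it must start by 21 − 1 = hour 20.
The build has several dependents: unit testing (must start by hour 11); staging deploy (must start by hour 20); smoke testing (must start by hour 15, minus 1-hour gap → hour 14). The earliest of those limits is hour 11, so the build must start by 11 − 8 = hour 3.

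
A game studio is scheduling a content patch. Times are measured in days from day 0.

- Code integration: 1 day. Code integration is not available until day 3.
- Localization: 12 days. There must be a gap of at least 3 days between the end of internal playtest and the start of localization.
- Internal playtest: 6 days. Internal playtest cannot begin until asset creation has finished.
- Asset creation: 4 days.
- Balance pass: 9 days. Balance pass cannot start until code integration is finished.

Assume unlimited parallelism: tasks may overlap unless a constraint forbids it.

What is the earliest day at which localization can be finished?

25

Asset creation has no prerequisites, so it starts at day 0 and finishes at day 4.
After asset creation (finishes day 4), internal playtest can start at day 4 and finishes at day 10.
Localization waits on internal playtest (finishes day 10, plus 3-day gap → day 13), so it starts at day 13 and finishes at 13 + 12 = day 25.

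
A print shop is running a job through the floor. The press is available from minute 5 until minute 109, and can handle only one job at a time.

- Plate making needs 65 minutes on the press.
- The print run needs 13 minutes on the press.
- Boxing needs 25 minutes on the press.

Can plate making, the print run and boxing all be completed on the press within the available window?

Yes

The press window is 109 − 5 = 104 minutes.
Running back to back, the jobs need 65 + 13 + 25 = 103 minutes on the press.
Since 103 ≤ 104, they fit within the window.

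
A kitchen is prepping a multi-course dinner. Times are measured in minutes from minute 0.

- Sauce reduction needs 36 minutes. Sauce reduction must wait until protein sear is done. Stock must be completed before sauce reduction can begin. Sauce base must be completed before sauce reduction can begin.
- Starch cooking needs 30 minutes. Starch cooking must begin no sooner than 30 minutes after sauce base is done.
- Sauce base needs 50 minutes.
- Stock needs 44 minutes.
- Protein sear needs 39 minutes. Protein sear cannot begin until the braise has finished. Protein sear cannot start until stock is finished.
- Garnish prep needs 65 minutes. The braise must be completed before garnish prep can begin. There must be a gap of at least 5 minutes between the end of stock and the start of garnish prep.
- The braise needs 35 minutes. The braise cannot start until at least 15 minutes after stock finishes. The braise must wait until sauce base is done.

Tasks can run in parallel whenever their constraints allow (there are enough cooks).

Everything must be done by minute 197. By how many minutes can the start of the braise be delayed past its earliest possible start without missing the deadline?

28

Sauce base has no prerequisites, so it starts at minute 0 and finishes at minute 50.
Stock can start immediately at minute 0; it finishes at minute 44.
The braise needs all of stock (finishes minute 44, plus 15-minute gap → minute 59); sauce base (finishes minute 50). That puts its earliest start at minute 59; it finishes at 59 + 35 = minute 94.

Working backward from the deadline:
To finish by minute 197, sauce reduction (duration 36) must start no later than minute 161.
Protein sear feeds into sauce reduction (must start by minute 161); so protein sear must finish by minute 161 and therefore start by minute 122.
Garnish prep must finish by minute 197; it takes 65 minutes, so it must start by 197 − 65 = minute 132.
For the braise: protein sear (must start by minute 122); garnish prep (must start by minute 132). The most restrictive is minute 122; with a 35-minute duration, the braise must start by minute 87.
So the braise can start as early as minute 59 and as late as minute 87, giving 87 − 59 = 28 minutes of slack.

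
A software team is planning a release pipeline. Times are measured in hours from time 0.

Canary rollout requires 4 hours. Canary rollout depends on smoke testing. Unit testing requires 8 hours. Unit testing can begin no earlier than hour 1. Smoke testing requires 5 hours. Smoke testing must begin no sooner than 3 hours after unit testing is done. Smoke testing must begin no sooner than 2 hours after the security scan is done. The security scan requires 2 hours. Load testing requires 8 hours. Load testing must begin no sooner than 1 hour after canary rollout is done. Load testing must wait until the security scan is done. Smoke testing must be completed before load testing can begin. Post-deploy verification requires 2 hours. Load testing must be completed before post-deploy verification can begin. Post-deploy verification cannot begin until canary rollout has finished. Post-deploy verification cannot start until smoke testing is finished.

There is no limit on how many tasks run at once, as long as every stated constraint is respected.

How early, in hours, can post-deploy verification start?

The security scan has no prerequisites, so it starts at hour 0 and finishes at hour 2.
Unit testing cannot begin until its own release at hour 1. It runs from hour 1 to 1 + 8 = hour 9.
Smoke testing needs all of unit testing (finishes hour 9, plus 3-hour gap → hour 12); the security scan (finishes hour 2, plus 2-hour gap → hour 4). That puts its earliest start at hour 12; it finishes at 12 + 5 = hour 17.
Canary rollout waits on smoke testing (finishes hour 17), so it starts at hour 17 and finishes at 17 + 4 = hour 21.
For load testing: canary rollout (finishes hour 21, plus 1-hour gap → hour 22); the security scan (finishes hour 2); smoke testing (finishes hour 17). Taking the maximum gives a start of hour 22, and it finishes at 22 + 8 = hour 30.
Post-deploy verification waits on load testing (finishes hour 30); canary rollout (finishes hour 21); smoke testing (finishes hour 17). The latest of these is hour 30, which is the earliest post-deploy verification can start.

30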